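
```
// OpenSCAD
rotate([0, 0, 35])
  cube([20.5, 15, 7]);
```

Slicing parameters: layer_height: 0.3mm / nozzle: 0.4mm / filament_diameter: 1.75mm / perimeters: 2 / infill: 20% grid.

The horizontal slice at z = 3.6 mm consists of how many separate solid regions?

1

At z = 3.6 mm: the 20.5×15 cube contributes its full rectangle; (whole slice rotated 35° about Z — lengths, areas and connectivity unchanged). The result has 1 disconnected region.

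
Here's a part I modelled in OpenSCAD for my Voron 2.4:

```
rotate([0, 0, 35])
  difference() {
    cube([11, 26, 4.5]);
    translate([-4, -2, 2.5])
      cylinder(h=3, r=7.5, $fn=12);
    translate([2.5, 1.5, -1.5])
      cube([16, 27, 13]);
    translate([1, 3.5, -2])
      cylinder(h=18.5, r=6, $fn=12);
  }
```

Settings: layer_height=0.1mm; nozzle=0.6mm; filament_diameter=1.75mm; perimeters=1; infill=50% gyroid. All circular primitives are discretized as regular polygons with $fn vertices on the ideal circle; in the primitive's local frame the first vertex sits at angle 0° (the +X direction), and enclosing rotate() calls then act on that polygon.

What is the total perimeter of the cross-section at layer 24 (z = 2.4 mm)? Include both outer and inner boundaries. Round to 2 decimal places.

51.84 mm

At z = 2.4 mm: the cube (footprint 11×26) is included at this height (perimeter 74.00 mm); the cylinder at (-4, -2) is not intersected at this z (z outside [2.5, 5.5]); the 16×27 cube at (2.5, 1.5) contributes its full rectangle (perimeter 86.00 mm); the cylinder at (1, 3.5): section is a regular 12-gon, circumradius r=6 (perimeter = 2·12·6.000·sin(180°/12) = 37.27 mm); Subtracting the remaining from the first: starting from the 11×26 cube, the 16×27 cube at (2.5, 1.5) partially overlaps it — only the 208.25 mm² overlap (of its 432.00 mm²) is removed, clipping the outline; the r=6 cylinder at (1, 3.5) partially overlaps it — only the 28.87 mm² overlap (of its 108.00 mm²) is removed, clipping the outline — boundary = 51.84 mm; (whole slice rotated 35° about Z — lengths, areas and connectivity unchanged). Overall, the cross-section has 2 separate islands. Total boundary length (outer) = 51.84 mm.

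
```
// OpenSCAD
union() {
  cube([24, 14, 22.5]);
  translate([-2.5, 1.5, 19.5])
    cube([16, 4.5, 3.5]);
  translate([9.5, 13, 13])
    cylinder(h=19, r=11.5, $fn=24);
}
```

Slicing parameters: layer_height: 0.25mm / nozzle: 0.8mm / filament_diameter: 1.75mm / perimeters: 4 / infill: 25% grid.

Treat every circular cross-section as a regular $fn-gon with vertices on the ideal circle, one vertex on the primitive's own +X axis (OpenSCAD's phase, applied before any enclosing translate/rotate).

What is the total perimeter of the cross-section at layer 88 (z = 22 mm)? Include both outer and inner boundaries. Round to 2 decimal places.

94.56 mm

At z = 22 mm: the 24×14 cube contributes its full rectangle (perimeter 76.00 mm); the cube at (-2.5, 1.5) (footprint 16×4.5) is included at this height (perimeter 41.00 mm); the cylinder at (9.5, 13): section is a regular 24-gon, circumradius r=11.5 (perimeter = 2·24·11.500·sin(180°/24) = 72.05 mm); Taking the union: the regions partially overlap (shared area 278.68 mm²), so the edge portions inside another operand are dropped and the merged outline is re-measured after clipping — boundary = 94.56 mm. Overall, the cross-section is a single solid region. Total boundary length (outer) = 94.56 mm.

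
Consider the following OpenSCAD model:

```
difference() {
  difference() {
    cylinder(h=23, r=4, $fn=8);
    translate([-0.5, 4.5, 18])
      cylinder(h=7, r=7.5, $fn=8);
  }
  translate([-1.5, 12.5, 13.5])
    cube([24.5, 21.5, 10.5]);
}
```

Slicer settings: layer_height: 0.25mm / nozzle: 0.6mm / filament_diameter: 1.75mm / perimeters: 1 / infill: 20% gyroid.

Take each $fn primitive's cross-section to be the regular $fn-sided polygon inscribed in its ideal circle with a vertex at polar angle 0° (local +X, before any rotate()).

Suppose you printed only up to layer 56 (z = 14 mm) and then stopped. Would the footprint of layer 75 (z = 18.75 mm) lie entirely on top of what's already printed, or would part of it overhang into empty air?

entirely on top

Compare the two slices. At z = 14: the r=4 cylinder contributes a regular 8-gon of circumradius 4 (area = (8/2)·4.000²·sin(360°/8) = 45.25 mm²); the cylinder at (-0.5, 4.5) is not intersected at this z (z outside [18, 25]); Taking the first minus the rest: none of the subtracted shapes is present at this height, so the r=4 cylinder is unchanged — area = 45.25 mm²; the cube at (-1.5, 12.5) is present — its section is the full 24.5×21.5 rectangle (area 526.75 mm²); Taking the first minus the rest: starting from the result so far (45.25 mm²), the 24.5×21.5 cube at (-1.5, 12.5) misses the remaining region (no effect) — area = 45.25 mm². At z = 18.75: the cylinder: section is a regular 8-gon, circumradius r=4 (area = (8/2)·4.000²·sin(360°/8) = 45.25 mm²); the r=7.5 cylinder at (-0.5, 4.5) contributes a regular 8-gon of circumradius 7.5 (area = (8/2)·7.500²·sin(360°/8) = 159.10 mm²); After the difference (first − rest): starting from the r=4 cylinder (45.25 mm²), the r=7.5 cylinder at (-0.5, 4.5) partially overlaps it — only the 38.97 mm² overlap (of its 159.10 mm²) is removed, clipping the outline — area = 6.28 mm²; the 24.5×21.5 cube at (-1.5, 12.5) contributes its full rectangle (area 526.75 mm²); After the difference (first − rest): starting from the result so far (6.28 mm²), the 24.5×21.5 cube at (-1.5, 12.5) misses the remaining region (no effect) — area = 6.28 mm². Checking containment: the cross-section at z = 18.75 is a subset of the cross-section at z = 14.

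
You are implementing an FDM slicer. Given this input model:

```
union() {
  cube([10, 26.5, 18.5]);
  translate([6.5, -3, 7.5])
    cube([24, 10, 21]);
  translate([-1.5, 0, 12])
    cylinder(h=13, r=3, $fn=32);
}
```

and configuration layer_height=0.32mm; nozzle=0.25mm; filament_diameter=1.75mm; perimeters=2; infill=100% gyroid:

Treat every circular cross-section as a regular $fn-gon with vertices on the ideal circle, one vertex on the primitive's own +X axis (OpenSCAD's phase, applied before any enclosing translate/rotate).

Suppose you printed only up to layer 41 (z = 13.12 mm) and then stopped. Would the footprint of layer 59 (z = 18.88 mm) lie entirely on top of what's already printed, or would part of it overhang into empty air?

entirely on top

Compare the two slices. At z = 13.12: the cube is present — its section is the full 10×26.5 rectangle (area 265.00 mm²); the cube at (6.5, -3) (footprint 24×10) is included at this height (area 240.00 mm²); the r=3 cylinder at (-1.5, 0) gives a regular 32-gon of circumradius 3 (constant along its height) (area = (32/2)·3.000²·sin(360°/32) = 28.09 mm²); Merging all regions: the regions partially overlap — summed areas 533.09 mm² minus the doubly-counted overlap 27.23 mm² gives 505.86 mm² — area = 505.86 mm². At z = 18.88: the cube is not intersected at this z (z outside [0, 18.5]); the cube at (6.5, -3) is present — its section is the full 24×10 rectangle (area 240.00 mm²); the r=3 cylinder at (-1.5, 0) gives a regular 32-gon of circumradius 3 (constant along its height) (area = (32/2)·3.000²·sin(360°/32) = 28.09 mm²); Taking the union: the 2 present regions are separate (no shared area or edge), so areas and boundary lengths simply add and each stays a separate island — area = 268.09 mm². Checking containment: the cross-section at z = 18.88 is a subset of the cross-section at z = 13.12.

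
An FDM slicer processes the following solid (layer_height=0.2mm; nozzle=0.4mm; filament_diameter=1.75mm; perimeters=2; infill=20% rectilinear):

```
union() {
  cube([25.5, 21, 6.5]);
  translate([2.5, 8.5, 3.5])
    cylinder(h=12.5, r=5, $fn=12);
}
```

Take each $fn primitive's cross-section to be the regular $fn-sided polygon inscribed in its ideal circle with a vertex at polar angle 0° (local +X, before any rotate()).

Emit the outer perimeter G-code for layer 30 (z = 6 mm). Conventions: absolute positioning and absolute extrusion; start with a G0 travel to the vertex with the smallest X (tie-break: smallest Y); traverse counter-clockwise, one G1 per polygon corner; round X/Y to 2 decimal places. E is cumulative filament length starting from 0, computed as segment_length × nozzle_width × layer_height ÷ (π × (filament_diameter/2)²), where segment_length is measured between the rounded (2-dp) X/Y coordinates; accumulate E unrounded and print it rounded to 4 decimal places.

At z = 6 mm: the cube is present — its section is the full 25.5×21 rectangle; the r=5 cylinder at (2.5, 8.5) contributes a regular 12-gon of circumradius 5; Merging all regions: the regions partially overlap (shared area 60.83 mm²), so overlapping operands fuse into one piece — 1 connected region. The outline is a single polygon with 9 vertices. Extrusion per mm of travel: 0.4 × 0.2 / (π × 0.875²) = 0.033260. Accumulating E over each segment gives final E = 3.1495.

G0 X-2.50 Y8.50 Z6.00
G1 X-1.83 Y6.00 E0.0861
G1 X0.00 Y4.17 E0.1722
G1 X0.00 Y0.00 E0.3109
G1 X25.50 Y0.00 E1.1590
G1 X25.50 Y21.00 E1.8575
G1 X0.00 Y21.00 E2.7056
G1 X0.00 Y12.83 E2.9773
G1 X-1.83 Y11.00 E3.0634
G1 X-2.50 Y8.50 E3.1495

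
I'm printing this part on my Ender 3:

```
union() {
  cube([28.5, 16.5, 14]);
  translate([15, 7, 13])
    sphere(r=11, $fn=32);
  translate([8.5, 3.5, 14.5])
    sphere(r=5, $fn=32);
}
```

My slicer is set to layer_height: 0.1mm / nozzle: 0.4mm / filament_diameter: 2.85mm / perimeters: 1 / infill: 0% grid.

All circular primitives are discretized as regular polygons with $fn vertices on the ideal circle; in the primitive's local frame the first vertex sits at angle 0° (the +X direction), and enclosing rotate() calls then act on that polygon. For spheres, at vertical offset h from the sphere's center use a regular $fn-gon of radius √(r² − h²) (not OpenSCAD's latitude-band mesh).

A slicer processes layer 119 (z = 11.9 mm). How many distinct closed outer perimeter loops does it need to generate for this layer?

At z = 11.9 mm: the cube (footprint 28.5×16.5) is included at this height; the r=11 sphere at (15, 7) slices to a regular 32-gon of circumradius 10.945 (√(r²−h²) with h=1.1 from center); the r=5 sphere at (8.5, 3.5) slices to a regular 32-gon of circumradius 4.271 (√(r²−h²) with h=2.6 from center); Taking the union: the regions partially overlap (shared area 374.99 mm²), so overlapping operands fuse into one piece — 1 connected region. The result has 1 disconnected region.

1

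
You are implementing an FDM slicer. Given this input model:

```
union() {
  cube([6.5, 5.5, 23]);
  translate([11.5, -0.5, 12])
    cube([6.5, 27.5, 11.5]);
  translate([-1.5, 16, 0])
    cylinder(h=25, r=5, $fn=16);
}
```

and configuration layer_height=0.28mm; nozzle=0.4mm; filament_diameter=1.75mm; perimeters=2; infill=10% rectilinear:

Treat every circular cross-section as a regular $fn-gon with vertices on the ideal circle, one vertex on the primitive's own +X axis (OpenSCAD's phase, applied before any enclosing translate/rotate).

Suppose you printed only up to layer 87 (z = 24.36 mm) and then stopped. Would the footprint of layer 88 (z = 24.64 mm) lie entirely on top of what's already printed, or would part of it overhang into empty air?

entirely on top

Compare the two slices. At z = 24.36: the cube is absent (z outside [0, 23]); the cube at (11.5, -0.5) is absent (z outside [12, 23.5]); the r=5 cylinder at (-1.5, 16) gives a regular 16-gon of circumradius 5 (constant along its height) (area = (16/2)·5.000²·sin(360°/16) = 76.54 mm²); Taking the union: only the r=5 cylinder at (-1.5, 16) is present, so the union is just that shape — area = 76.54 mm². At z = 24.64: the cube is not intersected at this z (z outside [0, 23]); the cube at (11.5, -0.5) is not intersected at this z (z outside [12, 23.5]); the cylinder at (-1.5, 16): section is a regular 16-gon, circumradius r=5 (area = (16/2)·5.000²·sin(360°/16) = 76.54 mm²); Taking the union: only the r=5 cylinder at (-1.5, 16) is present, so the union is just that shape — area = 76.54 mm². Checking containment: the cross-section at z = 24.64 is a subset of the cross-section at z = 24.36.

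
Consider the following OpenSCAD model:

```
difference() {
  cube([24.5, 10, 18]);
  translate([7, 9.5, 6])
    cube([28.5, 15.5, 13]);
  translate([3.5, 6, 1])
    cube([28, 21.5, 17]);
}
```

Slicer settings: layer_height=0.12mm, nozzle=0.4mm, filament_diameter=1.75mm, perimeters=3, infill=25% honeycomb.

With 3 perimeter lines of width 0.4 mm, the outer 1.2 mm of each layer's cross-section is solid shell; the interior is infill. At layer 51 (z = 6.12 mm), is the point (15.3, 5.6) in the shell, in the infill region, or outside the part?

shell

At z = 6.12 mm: the 24.5×10 cube contributes its full rectangle; the cube at (7, 9.5) (footprint 28.5×15.5) is included at this height; the cube at (3.5, 6) is present — its section is the full 28×21.5 rectangle; Taking the first minus the rest: starting from the 24.5×10 cube, the 28.5×15.5 cube at (7, 9.5) partially overlaps it — only the 8.75 mm² overlap (of its 441.75 mm²) is removed, clipping the outline; the 28×21.5 cube at (3.5, 6) partially overlaps it — only the 75.25 mm² overlap (of its 602.00 mm²) is removed, clipping the outline — 1 connected region. Overall, the cross-section is a single solid region. The nearest boundary edge runs (3.50, 6.00)→(24.50, 6.00); distance from the point to it = 0.40 mm. The point is inside the cross-section, 0.40 mm from the nearest boundary — within the 1.2 mm shell band (3 × 0.4).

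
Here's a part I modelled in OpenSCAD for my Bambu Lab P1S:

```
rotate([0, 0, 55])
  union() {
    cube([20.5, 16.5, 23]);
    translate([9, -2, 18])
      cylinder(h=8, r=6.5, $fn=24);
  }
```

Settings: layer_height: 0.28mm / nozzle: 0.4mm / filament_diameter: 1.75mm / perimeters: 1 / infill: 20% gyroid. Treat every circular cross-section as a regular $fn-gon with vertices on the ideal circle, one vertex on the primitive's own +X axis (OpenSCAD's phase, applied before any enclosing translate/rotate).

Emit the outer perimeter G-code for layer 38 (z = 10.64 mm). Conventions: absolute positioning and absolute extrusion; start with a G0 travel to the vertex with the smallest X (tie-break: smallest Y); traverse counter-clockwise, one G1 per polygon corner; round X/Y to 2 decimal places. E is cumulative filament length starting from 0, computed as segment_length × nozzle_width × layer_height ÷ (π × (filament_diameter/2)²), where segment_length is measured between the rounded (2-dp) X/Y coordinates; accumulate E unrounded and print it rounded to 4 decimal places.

At z = 10.64 mm: the cube (footprint 20.5×16.5) is included at this height; the cylinder at (9, -2) does not reach this height (z outside [18, 26]); Combining (union): only the 20.5×16.5 cube is present, so the union is just that shape — 1 connected region; (whole slice rotated 55° about Z — lengths, areas and connectivity unchanged). The outline is a single polygon with 4 vertices. Extrusion per mm of travel: 0.4 × 0.28 / (π × 0.875²) = 0.046564. Accumulating E over each segment gives final E = 3.4464.

G0 X-13.52 Y9.46 Z10.64
G1 X0.00 Y0.00 E0.7684
G1 X11.76 Y16.79 E1.7229
G1 X-1.76 Y26.26 E2.4915
G1 X-13.52 Y9.46 E3.4464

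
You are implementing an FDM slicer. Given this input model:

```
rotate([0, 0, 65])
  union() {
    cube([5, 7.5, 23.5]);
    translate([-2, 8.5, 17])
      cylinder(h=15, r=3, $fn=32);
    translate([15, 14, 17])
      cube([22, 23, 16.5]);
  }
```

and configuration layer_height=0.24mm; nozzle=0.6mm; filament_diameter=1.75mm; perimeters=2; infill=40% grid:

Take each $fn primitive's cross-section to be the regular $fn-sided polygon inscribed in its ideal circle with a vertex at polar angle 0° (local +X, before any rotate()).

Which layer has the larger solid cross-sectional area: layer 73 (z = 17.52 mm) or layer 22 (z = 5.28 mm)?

layer 73 (z = 17.52 mm)

Layer 73 (z = 17.52): the 5×7.5 cube contributes its full rectangle (area 37.50 mm²); the cylinder at (-2, 8.5): section is a regular 32-gon, circumradius r=3 (area = (32/2)·3.000²·sin(360°/32) = 28.09 mm²); the 22×23 cube at (15, 14) contributes its full rectangle (area 506.00 mm²); Merging all regions: the regions partially overlap — summed areas 571.59 mm² minus the doubly-counted overlap 0.59 mm² gives 571.00 mm² — area = 571.00 mm²; (rotated 65° about Z; rotation is an isometry so areas/perimeters/island counts are preserved). So its area = 571.00 mm². Layer 22 (z = 5.28): the cube is present — its section is the full 5×7.5 rectangle (area 37.50 mm²); the cylinder at (-2, 8.5) does not reach this height (z outside [17, 32]); the cube at (15, 14) does not reach this height (z outside [17, 33.5]); Combining (union): only the 5×7.5 cube is present, so the union is just that shape — area = 37.50 mm²; (rotated 65° about Z; rotation is an isometry so areas/perimeters/island counts are preserved). So its area = 37.50 mm². Layer 73 is larger (571.00 vs 37.50 mm²).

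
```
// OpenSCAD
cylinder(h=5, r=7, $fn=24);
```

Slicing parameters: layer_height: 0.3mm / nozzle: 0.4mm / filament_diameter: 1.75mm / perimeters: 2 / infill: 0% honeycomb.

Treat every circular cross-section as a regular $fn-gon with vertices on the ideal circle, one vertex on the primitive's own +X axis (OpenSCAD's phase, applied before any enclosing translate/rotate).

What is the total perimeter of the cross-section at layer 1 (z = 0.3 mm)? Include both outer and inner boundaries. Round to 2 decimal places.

43.86 mm

At z = 0.3 mm: the cylinder: section is a regular 24-gon, circumradius r=7 (perimeter = 2·24·7.000·sin(180°/24) = 43.86 mm). Overall, the cross-section is a single solid region. Total boundary length (outer) = 43.86 mm.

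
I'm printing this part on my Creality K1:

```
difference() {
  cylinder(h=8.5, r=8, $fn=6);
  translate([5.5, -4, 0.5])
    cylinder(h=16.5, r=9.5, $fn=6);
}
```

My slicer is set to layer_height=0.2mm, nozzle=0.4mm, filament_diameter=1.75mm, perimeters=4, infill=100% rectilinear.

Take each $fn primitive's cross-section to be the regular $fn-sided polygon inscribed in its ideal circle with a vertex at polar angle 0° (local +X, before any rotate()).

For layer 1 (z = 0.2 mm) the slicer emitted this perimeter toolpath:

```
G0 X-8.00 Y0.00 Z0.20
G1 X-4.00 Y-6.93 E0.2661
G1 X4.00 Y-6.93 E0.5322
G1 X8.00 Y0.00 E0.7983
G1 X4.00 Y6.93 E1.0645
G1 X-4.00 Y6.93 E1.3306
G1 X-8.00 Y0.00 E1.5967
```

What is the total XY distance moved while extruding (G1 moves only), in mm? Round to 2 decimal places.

48.01 mm

Sum the Euclidean lengths of each G1 segment: total = 48.01 mm.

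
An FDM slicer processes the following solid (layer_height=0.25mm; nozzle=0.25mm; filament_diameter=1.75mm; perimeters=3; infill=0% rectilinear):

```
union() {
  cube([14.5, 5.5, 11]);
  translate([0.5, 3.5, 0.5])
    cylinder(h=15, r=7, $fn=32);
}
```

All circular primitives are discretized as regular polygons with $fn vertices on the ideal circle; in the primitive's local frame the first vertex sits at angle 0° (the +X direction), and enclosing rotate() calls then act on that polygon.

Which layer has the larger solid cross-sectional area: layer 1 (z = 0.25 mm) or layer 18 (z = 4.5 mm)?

layer 18 (z = 4.5 mm)

Layer 1 (z = 0.25): the cube is present — its section is the full 14.5×5.5 rectangle (area 79.75 mm²); the cylinder at (0.5, 3.5) is absent (z outside [0.5, 15.5]); Combining (union): only the 14.5×5.5 cube is present, so the union is just that shape — area = 79.75 mm². So its area = 79.75 mm². Layer 18 (z = 4.5): the cube is present — its section is the full 14.5×5.5 rectangle (area 79.75 mm²); the cylinder at (0.5, 3.5): section is a regular 32-gon, circumradius r=7 (area = (32/2)·7.000²·sin(360°/32) = 152.95 mm²); Taking the union: the regions partially overlap — summed areas 232.70 mm² minus the doubly-counted overlap 39.86 mm² gives 192.84 mm² — area = 192.84 mm². So its area = 192.84 mm². Layer 18 is larger (192.84 vs 79.75 mm²).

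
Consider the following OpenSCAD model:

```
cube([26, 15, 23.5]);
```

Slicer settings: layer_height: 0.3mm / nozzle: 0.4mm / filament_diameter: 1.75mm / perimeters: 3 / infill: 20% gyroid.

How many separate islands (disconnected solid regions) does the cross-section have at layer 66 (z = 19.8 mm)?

1

At z = 19.8 mm: the cube is present — its section is the full 26×15 rectangle. Overall, the cross-section is a single solid region. Island count = 1.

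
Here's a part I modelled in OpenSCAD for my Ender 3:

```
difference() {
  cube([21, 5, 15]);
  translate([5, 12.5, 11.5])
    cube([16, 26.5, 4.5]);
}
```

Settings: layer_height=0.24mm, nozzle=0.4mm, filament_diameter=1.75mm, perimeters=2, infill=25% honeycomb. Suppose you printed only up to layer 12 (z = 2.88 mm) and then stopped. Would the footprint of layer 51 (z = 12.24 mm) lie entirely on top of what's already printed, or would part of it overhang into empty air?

entirely on top

Compare the two slices. At z = 2.88: the cube is present — its section is the full 21×5 rectangle (area 105.00 mm²); the cube at (5, 12.5) is absent (z outside [11.5, 16]); After the difference (first − rest): none of the subtracted shapes is present at this height, so the 21×5 cube is unchanged — area = 105.00 mm². At z = 12.24: the cube is present — its section is the full 21×5 rectangle (area 105.00 mm²); the cube at (5, 12.5) (footprint 16×26.5) is included at this height (area 424.00 mm²); Taking the first minus the rest: starting from the 21×5 cube (105.00 mm²), the 16×26.5 cube at (5, 12.5) misses the remaining region (no effect) — area = 105.00 mm². Checking containment: the cross-section at z = 12.24 is a subset of the cross-section at z = 2.88.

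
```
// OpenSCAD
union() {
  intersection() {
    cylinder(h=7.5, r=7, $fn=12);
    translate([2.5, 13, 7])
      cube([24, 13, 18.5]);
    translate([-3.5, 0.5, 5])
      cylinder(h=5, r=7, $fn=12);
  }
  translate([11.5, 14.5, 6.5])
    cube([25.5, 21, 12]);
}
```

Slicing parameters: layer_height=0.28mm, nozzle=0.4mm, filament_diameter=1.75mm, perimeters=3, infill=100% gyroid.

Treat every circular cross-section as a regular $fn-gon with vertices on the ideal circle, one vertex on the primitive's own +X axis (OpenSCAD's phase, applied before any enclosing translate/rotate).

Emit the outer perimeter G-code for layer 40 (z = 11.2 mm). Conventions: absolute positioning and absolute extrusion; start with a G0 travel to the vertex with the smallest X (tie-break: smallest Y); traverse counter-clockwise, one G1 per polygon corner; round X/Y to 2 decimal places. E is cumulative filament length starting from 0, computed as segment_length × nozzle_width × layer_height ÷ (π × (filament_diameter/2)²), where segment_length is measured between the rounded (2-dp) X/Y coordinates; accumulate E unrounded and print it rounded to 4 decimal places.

G0 X11.50 Y14.50 Z11.20
G1 X37.00 Y14.50 E1.1874
G1 X37.00 Y35.50 E2.1652
G1 X11.50 Y35.50 E3.3526
G1 X11.50 Y14.50 E4.3305

At z = 11.2 mm: the cylinder does not reach this height (z outside [0, 7.5]); the cube at (2.5, 13) (footprint 24×13) is included at this height; the cylinder at (-3.5, 0.5) is not intersected at this z (z outside [5, 10]); Keeping only the common overlap: at least one operand is absent at this height, so nothing remains; the cube at (11.5, 14.5) is present — its section is the full 25.5×21 rectangle; Taking the union: only the 25.5×21 cube at (11.5, 14.5) is present, so the union is just that shape — 1 connected region. The outline is a single polygon with 4 vertices. Extrusion per mm of travel: 0.4 × 0.28 / (π × 0.875²) = 0.046564. Accumulating E over each segment gives final E = 4.3305.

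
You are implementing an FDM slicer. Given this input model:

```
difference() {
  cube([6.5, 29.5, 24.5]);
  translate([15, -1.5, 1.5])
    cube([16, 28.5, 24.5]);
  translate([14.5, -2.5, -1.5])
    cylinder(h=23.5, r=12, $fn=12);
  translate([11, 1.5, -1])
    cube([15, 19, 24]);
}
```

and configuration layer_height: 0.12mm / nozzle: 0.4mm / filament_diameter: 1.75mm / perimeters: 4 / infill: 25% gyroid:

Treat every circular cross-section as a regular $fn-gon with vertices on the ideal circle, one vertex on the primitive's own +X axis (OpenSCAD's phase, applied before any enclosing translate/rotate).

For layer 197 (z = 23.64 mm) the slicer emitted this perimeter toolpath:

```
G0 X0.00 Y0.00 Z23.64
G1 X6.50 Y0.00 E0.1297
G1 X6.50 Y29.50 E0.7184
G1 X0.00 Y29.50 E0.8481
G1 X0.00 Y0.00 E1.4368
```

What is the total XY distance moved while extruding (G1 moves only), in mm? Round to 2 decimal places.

Sum the Euclidean lengths of each G1 segment: total = 72.00 mm.

72.00 mm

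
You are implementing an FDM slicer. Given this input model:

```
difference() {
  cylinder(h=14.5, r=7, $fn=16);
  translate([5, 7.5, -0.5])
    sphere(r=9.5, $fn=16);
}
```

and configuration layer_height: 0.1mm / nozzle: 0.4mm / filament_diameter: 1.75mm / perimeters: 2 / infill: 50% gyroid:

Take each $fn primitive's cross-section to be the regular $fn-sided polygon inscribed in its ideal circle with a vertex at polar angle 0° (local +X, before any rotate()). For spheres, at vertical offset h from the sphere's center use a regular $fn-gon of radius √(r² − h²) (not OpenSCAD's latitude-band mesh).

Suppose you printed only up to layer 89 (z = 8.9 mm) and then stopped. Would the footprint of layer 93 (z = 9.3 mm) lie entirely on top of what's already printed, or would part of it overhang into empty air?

entirely on top

Compare the two slices. At z = 8.9: the r=7 cylinder gives a regular 16-gon of circumradius 7 (constant along its height) (area = (16/2)·7.000²·sin(360°/16) = 150.01 mm²); the r=9.5 sphere at (5, 7.5) slices to a regular 16-gon of circumradius 1.375 (√(r²−h²) with h=9.4 from center) (area = (16/2)·1.375²·sin(360°/16) = 5.79 mm²); Subtracting the remaining from the first: starting from the r=7 cylinder (150.01 mm²), the r=9.5 sphere at (5, 7.5) misses the remaining region (no effect) — area = 150.01 mm². At z = 9.3: the r=7 cylinder gives a regular 16-gon of circumradius 7 (constant along its height) (area = (16/2)·7.000²·sin(360°/16) = 150.01 mm²); the sphere at (5, 7.5) is absent (|z−center|=9.800 > r=9.5); Taking the first minus the rest: none of the subtracted shapes is present at this height, so the r=7 cylinder is unchanged — area = 150.01 mm². Checking containment: the cross-section at z = 9.3 is a subset of the cross-section at z = 8.9.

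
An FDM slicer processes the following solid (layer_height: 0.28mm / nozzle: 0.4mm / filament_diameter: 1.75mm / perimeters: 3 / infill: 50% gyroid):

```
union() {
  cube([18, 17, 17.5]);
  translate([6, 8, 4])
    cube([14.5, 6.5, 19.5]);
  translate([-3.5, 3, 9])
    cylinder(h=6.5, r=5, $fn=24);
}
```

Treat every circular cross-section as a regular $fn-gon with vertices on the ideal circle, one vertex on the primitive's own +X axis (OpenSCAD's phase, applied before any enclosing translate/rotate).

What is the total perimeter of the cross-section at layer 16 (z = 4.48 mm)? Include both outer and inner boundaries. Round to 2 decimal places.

75.00 mm

At z = 4.48 mm: the 18×17 cube contributes its full rectangle (perimeter 70.00 mm); the cube at (6, 8) is present — its section is the full 14.5×6.5 rectangle (perimeter 42.00 mm); the cylinder at (-3.5, 3) is absent (z outside [9, 15.5]); Merging all regions: the regions partially overlap (shared area 78.00 mm²), so the edge portions inside another operand are dropped and the merged outline is re-measured after clipping — boundary = 75.00 mm. Overall, the cross-section is a single solid region. Total boundary length (outer) = 75.00 mm.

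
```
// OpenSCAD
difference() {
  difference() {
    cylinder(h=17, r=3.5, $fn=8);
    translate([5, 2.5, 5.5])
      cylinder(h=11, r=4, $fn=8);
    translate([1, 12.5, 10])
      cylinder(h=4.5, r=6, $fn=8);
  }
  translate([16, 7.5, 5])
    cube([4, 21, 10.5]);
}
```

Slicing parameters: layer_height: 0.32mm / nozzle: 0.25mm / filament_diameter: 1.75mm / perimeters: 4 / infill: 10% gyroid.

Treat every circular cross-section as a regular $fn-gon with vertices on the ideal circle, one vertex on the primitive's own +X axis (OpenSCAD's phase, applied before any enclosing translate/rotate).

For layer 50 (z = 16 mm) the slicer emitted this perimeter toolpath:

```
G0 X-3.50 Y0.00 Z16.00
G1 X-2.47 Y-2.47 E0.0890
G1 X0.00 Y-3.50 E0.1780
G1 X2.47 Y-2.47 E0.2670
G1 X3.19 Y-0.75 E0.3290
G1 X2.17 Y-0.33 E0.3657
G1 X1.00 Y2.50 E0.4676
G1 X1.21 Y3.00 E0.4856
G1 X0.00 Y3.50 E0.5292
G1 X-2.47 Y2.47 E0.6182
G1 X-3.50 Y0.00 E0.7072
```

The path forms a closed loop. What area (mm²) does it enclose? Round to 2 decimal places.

29.90 mm²

Apply the shoelace formula to the sequence of (X, Y) vertices; enclosed area = 29.90 mm².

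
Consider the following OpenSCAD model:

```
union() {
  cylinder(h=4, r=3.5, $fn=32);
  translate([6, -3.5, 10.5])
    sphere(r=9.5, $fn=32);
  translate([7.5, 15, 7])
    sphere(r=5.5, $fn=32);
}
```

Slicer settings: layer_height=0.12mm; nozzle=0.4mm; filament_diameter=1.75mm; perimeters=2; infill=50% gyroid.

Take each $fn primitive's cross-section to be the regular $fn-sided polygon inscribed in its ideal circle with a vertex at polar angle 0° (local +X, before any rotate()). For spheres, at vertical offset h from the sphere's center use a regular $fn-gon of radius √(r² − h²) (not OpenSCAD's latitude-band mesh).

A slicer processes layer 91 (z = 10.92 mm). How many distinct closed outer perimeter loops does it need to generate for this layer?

2

At z = 10.92 mm: the cylinder is absent (z outside [0, 4]); the r=9.5 sphere at (6, -3.5) slices to a regular 32-gon of circumradius 9.491 (√(r²−h²) with h=0.42 from center); the r=5.5 sphere at (7.5, 15) contributes a regular 32-gon of circumradius √(5.5²−3.92²) = 3.858; Merging all regions: the 2 present regions are separate (no shared area or edge), so areas and boundary lengths simply add and each stays a separate island — 2 connected regions. The result has 2 disconnected regions.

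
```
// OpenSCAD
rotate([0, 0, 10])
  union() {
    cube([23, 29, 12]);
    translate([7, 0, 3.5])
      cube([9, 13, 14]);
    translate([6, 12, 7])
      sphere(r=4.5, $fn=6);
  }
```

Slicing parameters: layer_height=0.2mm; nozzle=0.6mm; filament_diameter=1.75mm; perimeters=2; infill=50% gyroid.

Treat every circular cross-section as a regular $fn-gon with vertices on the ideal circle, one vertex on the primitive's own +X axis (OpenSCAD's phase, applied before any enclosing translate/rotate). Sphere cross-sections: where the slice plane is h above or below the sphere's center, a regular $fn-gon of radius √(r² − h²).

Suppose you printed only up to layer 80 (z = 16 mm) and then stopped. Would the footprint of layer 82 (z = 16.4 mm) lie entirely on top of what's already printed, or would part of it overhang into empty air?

entirely on top

Compare the two slices. At z = 16: the cube is absent (z outside [0, 12]); the 9×13 cube at (7, 0) contributes its full rectangle (area 117.00 mm²); the sphere at (6, 12) does not reach this height (|z−center|=9.000 > r=4.5); Combining (union): only the 9×13 cube at (7, 0) is present, so the union is just that shape — area = 117.00 mm²; (rotated 10° about Z; rotation is an isometry so areas/perimeters/island counts are preserved). At z = 16.4: the cube does not reach this height (z outside [0, 12]); the cube at (7, 0) is present — its section is the full 9×13 rectangle (area 117.00 mm²); the sphere at (6, 12) does not reach this height (|z−center|=9.400 > r=4.5); Merging all regions: only the 9×13 cube at (7, 0) is present, so the union is just that shape — area = 117.00 mm²; (whole slice rotated 10° about Z — lengths, areas and connectivity unchanged). Checking containment: the cross-section at z = 16.4 is a subset of the cross-section at z = 16.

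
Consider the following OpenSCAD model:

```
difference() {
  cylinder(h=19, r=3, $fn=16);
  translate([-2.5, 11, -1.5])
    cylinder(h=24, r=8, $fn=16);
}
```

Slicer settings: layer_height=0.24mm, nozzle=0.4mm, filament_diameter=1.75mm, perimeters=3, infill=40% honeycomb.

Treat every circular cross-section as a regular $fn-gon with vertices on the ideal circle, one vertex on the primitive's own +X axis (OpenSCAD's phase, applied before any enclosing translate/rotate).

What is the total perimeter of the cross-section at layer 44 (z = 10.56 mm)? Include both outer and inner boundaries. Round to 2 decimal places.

At z = 10.56 mm: the r=3 cylinder gives a regular 16-gon of circumradius 3 (constant along its height) (perimeter = 2·16·3.000·sin(180°/16) = 18.73 mm); the r=8 cylinder at (-2.5, 11) gives a regular 16-gon of circumradius 8 (constant along its height) (perimeter = 2·16·8.000·sin(180°/16) = 49.94 mm); Subtracting the remaining from the first: starting from the r=3 cylinder, the r=8 cylinder at (-2.5, 11) misses the remaining region (no effect) — boundary = 18.73 mm. Overall, the cross-section is a single solid region. Total boundary length (outer) = 18.73 mm.

18.73 mm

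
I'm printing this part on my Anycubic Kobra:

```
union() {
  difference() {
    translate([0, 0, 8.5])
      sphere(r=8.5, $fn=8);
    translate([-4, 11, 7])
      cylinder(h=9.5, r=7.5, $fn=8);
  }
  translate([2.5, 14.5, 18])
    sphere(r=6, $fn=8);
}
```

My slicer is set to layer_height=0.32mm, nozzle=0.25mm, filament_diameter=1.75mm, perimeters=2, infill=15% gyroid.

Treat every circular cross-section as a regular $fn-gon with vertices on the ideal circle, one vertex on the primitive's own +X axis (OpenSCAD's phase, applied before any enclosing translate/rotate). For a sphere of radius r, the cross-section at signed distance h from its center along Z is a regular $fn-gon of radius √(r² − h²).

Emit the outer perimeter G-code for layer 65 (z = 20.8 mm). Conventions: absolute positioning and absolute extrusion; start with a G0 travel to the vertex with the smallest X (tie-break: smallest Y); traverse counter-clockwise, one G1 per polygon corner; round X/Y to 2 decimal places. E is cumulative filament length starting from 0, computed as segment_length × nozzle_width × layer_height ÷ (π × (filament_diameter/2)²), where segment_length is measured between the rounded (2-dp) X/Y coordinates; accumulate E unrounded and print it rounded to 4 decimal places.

G0 X-2.81 Y14.50 Z20.80
G1 X-1.25 Y10.75 E0.1351
G1 X2.50 Y9.19 E0.2702
G1 X6.25 Y10.75 E0.4053
G1 X7.81 Y14.50 E0.5403
G1 X6.25 Y18.25 E0.6754
G1 X2.50 Y19.81 E0.8105
G1 X-1.25 Y18.25 E0.9456
G1 X-2.81 Y14.50 E1.0807

At z = 20.8 mm: the sphere does not reach this height (|z−center|=12.300 > r=8.5); the cylinder at (-4, 11) is not intersected at this z (z outside [7, 16.5]); Taking the first minus the rest: the first operand is absent here, so nothing remains; the sphere at (2.5, 14.5): section is a regular 8-gon, circumradius = √(r²−h²) = √(6²−2.8²) = 5.307; Combining (union): only the r=6 sphere at (2.5, 14.5) is present, so the union is just that shape — 1 connected region. The outline is a single polygon with 8 vertices. Extrusion per mm of travel: 0.25 × 0.32 / (π × 0.875²) = 0.033260. Accumulating E over each segment gives final E = 1.0807.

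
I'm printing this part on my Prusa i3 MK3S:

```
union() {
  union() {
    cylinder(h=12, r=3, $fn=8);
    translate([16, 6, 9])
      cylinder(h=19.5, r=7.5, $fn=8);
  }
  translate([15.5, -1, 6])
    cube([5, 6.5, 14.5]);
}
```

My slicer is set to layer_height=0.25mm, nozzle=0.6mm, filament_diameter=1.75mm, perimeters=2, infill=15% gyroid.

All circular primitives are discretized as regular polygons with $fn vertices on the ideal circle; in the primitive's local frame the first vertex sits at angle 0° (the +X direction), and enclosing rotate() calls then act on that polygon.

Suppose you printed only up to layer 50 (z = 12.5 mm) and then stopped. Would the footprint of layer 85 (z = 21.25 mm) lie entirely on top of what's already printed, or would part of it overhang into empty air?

entirely on top

Compare the two slices. At z = 12.5: the cylinder does not reach this height (z outside [0, 12]); the r=7.5 cylinder at (16, 6) gives a regular 8-gon of circumradius 7.5 (constant along its height) (area = (8/2)·7.500²·sin(360°/8) = 159.10 mm²); Merging all regions: only the r=7.5 cylinder at (16, 6) is present, so the union is just that shape — area = 159.10 mm²; the cube at (15.5, -1) (footprint 5×6.5) is included at this height (area 32.50 mm²); Merging all regions: the regions partially overlap — summed areas 191.60 mm² minus the doubly-counted overlap 30.25 mm² gives 161.34 mm² — area = 161.34 mm². At z = 21.25: the cylinder is absent (z outside [0, 12]); the cylinder at (16, 6): section is a regular 8-gon, circumradius r=7.5 (area = (8/2)·7.500²·sin(360°/8) = 159.10 mm²); Merging all regions: only the r=7.5 cylinder at (16, 6) is present, so the union is just that shape — area = 159.10 mm²; the cube at (15.5, -1) does not reach this height (z outside [6, 20.5]); Combining (union): only that combined region is present, so the union is just that shape — area = 159.10 mm². Checking containment: the cross-section at z = 21.25 is a subset of the cross-section at z = 12.5.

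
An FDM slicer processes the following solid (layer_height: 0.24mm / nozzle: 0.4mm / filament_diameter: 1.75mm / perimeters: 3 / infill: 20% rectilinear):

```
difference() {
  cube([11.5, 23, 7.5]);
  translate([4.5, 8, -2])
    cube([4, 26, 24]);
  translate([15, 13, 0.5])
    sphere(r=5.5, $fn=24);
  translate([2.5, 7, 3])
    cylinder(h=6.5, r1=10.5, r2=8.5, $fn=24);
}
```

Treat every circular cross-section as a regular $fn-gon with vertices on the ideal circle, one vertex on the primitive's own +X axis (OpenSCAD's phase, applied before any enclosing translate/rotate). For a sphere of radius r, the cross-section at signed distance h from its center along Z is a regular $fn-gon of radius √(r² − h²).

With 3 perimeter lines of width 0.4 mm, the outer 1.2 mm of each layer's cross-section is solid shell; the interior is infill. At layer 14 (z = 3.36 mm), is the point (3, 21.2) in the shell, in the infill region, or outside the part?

At z = 3.36 mm: the cube (footprint 11.5×23) is included at this height; the cube at (4.5, 8) (footprint 4×26) is included at this height; the sphere at (15, 13): section is a regular 24-gon, circumradius = √(r²−h²) = √(5.5²−2.86²) = 4.698; the cone at (2.5, 7) contributes a regular 24-gon of circumradius 10.389 (interpolated between r1=10.5 and r2=8.5 at t=0.055); Taking the first minus the rest: starting from the 11.5×23 cube, the 4×26 cube at (4.5, 8) partially overlaps it — only the 60.00 mm² overlap (of its 104.00 mm²) is removed, clipping the outline; the r=5.5 sphere at (15, 13) partially overlaps it — only the 4.96 mm² overlap (of its 68.55 mm²) is removed, clipping the outline; the cone at (2.5, 7) partially overlaps it — only the 147.86 mm² overlap (of its 335.23 mm²) is removed, clipping the outline — 3 connected regions. Overall, the cross-section has 3 separate islands. The nearest boundary edge runs (4.50, 23.00)→(4.50, 17.13); distance from the point to it = 1.50 mm. (Shell/infill is judged within the island containing the point — the largest one.) The point is inside the cross-section and 1.50 mm from the nearest boundary — more than the 1.2 mm shell width (3 × 0.4), so it's in the infill interior.

infill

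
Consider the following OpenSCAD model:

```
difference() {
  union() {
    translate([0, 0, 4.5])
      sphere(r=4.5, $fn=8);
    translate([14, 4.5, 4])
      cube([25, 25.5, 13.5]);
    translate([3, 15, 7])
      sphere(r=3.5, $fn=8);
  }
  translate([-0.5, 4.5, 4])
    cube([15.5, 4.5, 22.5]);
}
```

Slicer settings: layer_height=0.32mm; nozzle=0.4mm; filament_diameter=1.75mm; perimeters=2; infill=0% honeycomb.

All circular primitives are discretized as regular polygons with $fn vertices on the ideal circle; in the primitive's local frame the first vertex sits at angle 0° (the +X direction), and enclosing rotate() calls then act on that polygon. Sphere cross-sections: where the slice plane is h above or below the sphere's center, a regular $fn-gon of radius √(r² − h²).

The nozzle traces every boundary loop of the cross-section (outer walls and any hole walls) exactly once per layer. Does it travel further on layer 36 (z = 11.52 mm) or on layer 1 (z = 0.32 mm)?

Layer 36 (z = 11.52): the sphere is absent (|z−center|=7.020 > r=4.5); the cube at (14, 4.5) (footprint 25×25.5) is included at this height (perimeter 101.00 mm); the sphere at (3, 15) is not intersected at this z (|z−center|=4.520 > r=3.5); Taking the union: only the 25×25.5 cube at (14, 4.5) is present, so the union is just that shape — boundary = 101.00 mm; the cube at (-0.5, 4.5) is present — its section is the full 15.5×4.5 rectangle (perimeter 40.00 mm); Taking the first minus the rest: starting from that combined region, the 15.5×4.5 cube at (-0.5, 4.5) partially overlaps it — only the 4.50 mm² overlap (of its 69.75 mm²) is removed, clipping the outline — boundary = 101.00 mm. So its perimeter = 101.00 mm. Layer 1 (z = 0.32): the sphere: section is a regular 8-gon, circumradius = √(r²−h²) = √(4.5²−4.18²) = 1.667 (perimeter = 2·8·1.667·sin(180°/8) = 10.20 mm); the cube at (14, 4.5) is absent (z outside [4, 17.5]); the sphere at (3, 15) is not intersected at this z (|z−center|=6.680 > r=3.5); Combining (union): only the r=4.5 sphere is present, so the union is just that shape — boundary = 10.20 mm; the cube at (-0.5, 4.5) is absent (z outside [4, 26.5]); After the difference (first − rest): none of the subtracted shapes is present at this height, so the result so far is unchanged — boundary = 10.20 mm. So its perimeter = 10.20 mm. Layer 36 is larger (101.00 vs 10.20 mm).

layer 36 (z = 11.52 mm)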